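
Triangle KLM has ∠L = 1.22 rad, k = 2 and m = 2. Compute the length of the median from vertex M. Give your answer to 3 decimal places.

By the law of cosines, l² = m² + k² − 2·m·k·cos L = 5.2508, so l ≈ 2.2915.
Median from M: ½√(2·k² + 2·l² − m²) ≈ 1.9041.

1.904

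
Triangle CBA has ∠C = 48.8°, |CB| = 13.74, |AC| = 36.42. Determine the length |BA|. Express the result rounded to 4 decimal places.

By the law of cosines, |BA|² = |AC|² + |CB|² − 2·|AC|·|CB|·cos C = 855.97, so |BA| ≈ 29.257.

29.2570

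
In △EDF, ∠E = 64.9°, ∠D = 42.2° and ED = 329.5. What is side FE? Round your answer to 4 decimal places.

231.5689

The third angle is ∠F = 180° − ∠E − ∠D = 72.90°.
Law of sines: FE = ED·sin D/sin F ≈ 231.57.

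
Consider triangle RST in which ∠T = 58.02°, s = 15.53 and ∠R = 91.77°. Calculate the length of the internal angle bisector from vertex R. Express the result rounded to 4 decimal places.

The third angle is ∠S = 180° − ∠T − ∠R = 30.21°.
Law of sines: r = s·sin R/sin S ≈ 30.85.
Law of sines: t = s·sin T/sin S ≈ 26.18.
The bisector from R has length 2·s·t·cos(∠R/2)/(s+t) ≈ 13.571.

t_R ≈ 13.5707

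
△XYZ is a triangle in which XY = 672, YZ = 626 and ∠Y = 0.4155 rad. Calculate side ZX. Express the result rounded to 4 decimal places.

By the law of cosines, ZX² = XY² + YZ² − 2·XY·YZ·cos Y = 73702, so ZX ≈ 271.48.

271.4813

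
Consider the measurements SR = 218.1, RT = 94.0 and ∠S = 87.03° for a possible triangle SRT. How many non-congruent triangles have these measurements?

SR·sin S = 218.1·sin(87.03°) ≈ 217.8.
Since RT = 94.0 < 217.8 = SR sin S, no triangle exists.

0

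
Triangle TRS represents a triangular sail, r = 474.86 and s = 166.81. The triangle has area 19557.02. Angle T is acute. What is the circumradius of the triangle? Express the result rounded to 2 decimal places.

From area = ½·r·s·sin T, we get sin T = 2·area/(r·s) ≈ 0.49379.
Taking the acute solution, ∠T ≈ 29.59°.
Law of cosines then gives t ≈ 339.94.
Circumradius = t/(2 sin T) ≈ 344.21.

344.21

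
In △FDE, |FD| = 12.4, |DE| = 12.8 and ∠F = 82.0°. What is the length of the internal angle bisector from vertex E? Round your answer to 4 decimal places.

6.0338

Law of sines: sin E = |FD|·sin F/|DE| ≈ 0.95932.
Since |DE| ≥ |FD|, only the acute value applies: ∠E ≈ 73.60°.
Then ∠D = 180° − ∠F − ∠E ≈ 24.40°.
Law of sines gives |EF| = |DE|·sin D/sin F ≈ 5.3394.
The bisector from E has length 2·|DE|·|EF|·cos(∠E/2)/(|DE|+|EF|) ≈ 6.0338.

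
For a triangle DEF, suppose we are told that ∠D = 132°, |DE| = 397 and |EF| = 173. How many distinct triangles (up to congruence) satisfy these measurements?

|DE|·sin D = 397·sin(132°) ≈ 295.
Since ∠D is not acute, a triangle exists only if |EF| > |DE|; here |EF| ≤ |DE|, so there is no triangle.

0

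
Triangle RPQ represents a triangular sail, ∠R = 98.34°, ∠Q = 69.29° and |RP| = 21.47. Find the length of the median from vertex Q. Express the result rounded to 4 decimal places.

m_Q ≈ 12.4391

The third angle is ∠P = 180° − ∠Q − ∠R = 12.37°.
Law of sines: |PQ| = |RP|·sin R/sin Q ≈ 22.71.
Law of sines: |QR| = |RP|·sin P/sin Q ≈ 4.9171.
Median from Q: ½√(2·|PQ|² + 2·|QR|² − |RP|²) ≈ 12.439.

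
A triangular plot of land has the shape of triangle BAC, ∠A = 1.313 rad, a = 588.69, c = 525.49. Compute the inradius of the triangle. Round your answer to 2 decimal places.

r ≈ 141.79

Law of sines: sin C = c·sin A/a ≈ 0.86314.
Since a ≥ c, only the acute value applies: ∠C ≈ 1.041 rad.
Then ∠B = π − ∠A − ∠C ≈ 0.787 rad.
Law of sines gives b = a·sin B/sin A ≈ 431.24.
Area = ½·a·c·sin B ≈ 1.0956e+05.
Semiperimeter s = (431.24+588.69+525.49)/2 = 772.71.
Inradius = area/s = 1.0956e+05/772.71 ≈ 141.79.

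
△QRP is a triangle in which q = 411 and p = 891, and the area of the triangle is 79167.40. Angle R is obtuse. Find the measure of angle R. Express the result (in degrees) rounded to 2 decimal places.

154.38

From area = ½·p·q·sin R, we get sin R = 2·area/(p·q) ≈ 0.43237.
Taking the obtuse solution, ∠R ≈ 154.38°.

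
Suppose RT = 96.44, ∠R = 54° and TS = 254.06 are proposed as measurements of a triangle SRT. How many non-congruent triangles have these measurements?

RT·sin R = 96.44·sin(54°) ≈ 78.02.
Since TS ≥ RT, exactly one triangle exists.

1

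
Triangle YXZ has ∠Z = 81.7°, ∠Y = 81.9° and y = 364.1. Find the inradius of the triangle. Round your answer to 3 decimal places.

The third angle is ∠X = 180° − ∠Z − ∠Y = 16.40°.
Law of sines: x = y·sin X/sin Y ≈ 103.84.
Law of sines: z = y·sin Z/sin Y ≈ 363.92.
Area = ½·y·x·sin Z ≈ 18705.
Semiperimeter s = (364.1+103.84+363.92)/2 = 415.93.
Inradius = area/s = 18705/415.93 ≈ 44.973.

44.973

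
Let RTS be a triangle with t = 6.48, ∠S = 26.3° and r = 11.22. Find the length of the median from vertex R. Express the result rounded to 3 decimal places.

By the law of cosines, s² = r² + t² − 2·r·t·cos S = 37.52, so s ≈ 6.1253.
Median from R: ½√(2·t² + 2·s² − r²) ≈ 2.878.

m_R ≈ 2.878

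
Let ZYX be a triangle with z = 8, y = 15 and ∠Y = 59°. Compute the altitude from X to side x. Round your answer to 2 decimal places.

6.86

Law of sines: sin Z = z·sin Y/y ≈ 0.45716.
Since y ≥ z, only the acute value applies: ∠Z ≈ 27.20°.
Then ∠X = 180° − ∠Y − ∠Z ≈ 93.80°.
Law of sines gives x = y·sin X/sin Y ≈ 17.461.
Area = ½·y·z·sin X ≈ 59.868.
The altitude from X has length 2·area/x ≈ 6.8573.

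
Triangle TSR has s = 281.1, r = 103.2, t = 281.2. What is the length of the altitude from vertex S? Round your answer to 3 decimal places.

101.465

Semiperimeter p = (281.2 + 281.1 + 103.2)/2 = 332.75.
Heron's formula: area = √(332.75·51.55·51.65·229.55) ≈ 14261.
The altitude from S has length 2·area/s ≈ 101.47.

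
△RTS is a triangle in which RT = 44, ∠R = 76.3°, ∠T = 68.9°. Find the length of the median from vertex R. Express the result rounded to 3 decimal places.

The third angle is ∠S = 180° − ∠R − ∠T = 34.80°.
Law of sines: TS = RT·sin R/sin S ≈ 74.903.
Law of sines: SR = RT·sin T/sin S ≈ 71.927.
Median from R: ½√(2·SR² + 2·RT² − TS²) ≈ 46.391.

46.391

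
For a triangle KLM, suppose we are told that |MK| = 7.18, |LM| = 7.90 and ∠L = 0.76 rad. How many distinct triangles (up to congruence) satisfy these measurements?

2

|LM|·sin L = 7.90·sin(0.76 rad) ≈ 5.442.
Since |LM| sin L < |MK| < |LM| (5.442 < 7.18 < 7.90), two triangles exist.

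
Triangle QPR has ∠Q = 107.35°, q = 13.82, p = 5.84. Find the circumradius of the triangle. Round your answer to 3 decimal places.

7.239

Law of sines: sin P = p·sin Q/q ≈ 0.40335.
Since q ≥ p, only the acute value applies: ∠P ≈ 23.79°.
Then ∠R = 180° − ∠Q − ∠P ≈ 48.86°.
Law of sines gives r = q·sin R/sin Q ≈ 10.904.
Circumradius = q/(2 sin Q) ≈ 7.2394.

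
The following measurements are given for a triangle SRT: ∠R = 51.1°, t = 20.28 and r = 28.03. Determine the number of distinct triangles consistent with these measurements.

1

t·sin R = 20.28·sin(51.1°) ≈ 15.78.
Since r ≥ t, exactly one triangle exists.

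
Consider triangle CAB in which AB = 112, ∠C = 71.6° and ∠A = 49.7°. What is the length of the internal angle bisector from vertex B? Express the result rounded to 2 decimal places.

87.00

The third angle is ∠B = 180° − ∠C − ∠A = 58.70°.
Law of sines: BC = AB·sin A/sin C ≈ 90.021.
Law of sines: CA = AB·sin B/sin C ≈ 100.86.
The bisector from B has length 2·AB·BC·cos(∠B/2)/(AB+BC) ≈ 87.003.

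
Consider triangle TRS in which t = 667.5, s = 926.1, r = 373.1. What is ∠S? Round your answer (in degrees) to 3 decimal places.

∠S ≈ 123.223°

By the law of cosines, cos S = (t² + r² − s²) / (2·t·r) ≈ -0.54790, so ∠S ≈ 123.22°.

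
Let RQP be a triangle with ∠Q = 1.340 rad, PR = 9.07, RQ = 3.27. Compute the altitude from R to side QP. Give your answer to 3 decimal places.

Law of sines: sin P = RQ·sin Q/PR ≈ 0.35097.
Since PR ≥ RQ, only the acute value applies: ∠P ≈ 0.359 rad.
Then ∠R = π − ∠Q − ∠P ≈ 1.443 rad.
Law of sines gives QP = PR·sin R/sin Q ≈ 9.2411.
Area = ½·PR·RQ·sin R ≈ 14.708.
The altitude from R has length 2·area/QP ≈ 3.1833.

h_R ≈ 3.183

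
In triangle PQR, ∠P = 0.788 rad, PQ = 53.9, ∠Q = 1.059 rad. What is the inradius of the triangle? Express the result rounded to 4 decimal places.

r ≈ 13.1015

The third angle is ∠R = π − ∠P − ∠Q = 1.295 rad.
Law of sines: QR = PQ·sin P/sin R ≈ 39.717.
Law of sines: RP = PQ·sin Q/sin R ≈ 48.845.
Area = ½·PQ·QR·sin Q ≈ 933.23.
Semiperimeter s = (39.717+48.845+53.9)/2 = 71.231.
Inradius = area/s = 933.23/71.231 ≈ 13.101.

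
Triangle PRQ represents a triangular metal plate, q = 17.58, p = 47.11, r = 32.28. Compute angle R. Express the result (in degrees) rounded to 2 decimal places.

∠R ≈ 26.18°

By the law of cosines, cos R = (q² + p² − r²) / (2·q·p) ≈ 0.89738, so ∠R ≈ 26.18°.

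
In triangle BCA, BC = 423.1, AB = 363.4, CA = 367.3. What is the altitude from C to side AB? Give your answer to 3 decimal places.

Semiperimeter s = (367.3 + 363.4 + 423.1)/2 = 576.9.
Heron's formula: area = √(576.9·209.6·213.5·153.8) ≈ 63012.
The altitude from C has length 2·area/AB ≈ 346.79.

346.791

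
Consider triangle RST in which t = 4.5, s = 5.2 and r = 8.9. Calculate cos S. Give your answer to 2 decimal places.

cos S ≈ 0.90

By the law of cosines, cos S = (t² + r² − s²) / (2·t·r) ≈ 0.90412, so ∠S ≈ 25.29°.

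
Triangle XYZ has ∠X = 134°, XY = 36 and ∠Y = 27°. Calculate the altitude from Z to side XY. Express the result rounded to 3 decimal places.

The third angle is ∠Z = 180° − ∠X − ∠Y = 19.00°.
Law of sines: YZ = XY·sin X/sin Z ≈ 79.542.
Law of sines: ZX = XY·sin Y/sin Z ≈ 50.2.
Area = ½·XY·YZ·sin Y ≈ 650.
The altitude from Z has length 2·area/XY ≈ 36.111.

36.111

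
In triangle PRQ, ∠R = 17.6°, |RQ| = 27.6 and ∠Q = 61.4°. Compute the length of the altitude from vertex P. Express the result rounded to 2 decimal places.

The third angle is ∠P = 180° − ∠R − ∠Q = 101.00°.
Law of sines: |QP| = |RQ|·sin R/sin P ≈ 8.5016.
Law of sines: |PR| = |RQ|·sin Q/sin P ≈ 24.686.
Area = ½·|RQ|·|QP|·sin Q ≈ 103.01.
The altitude from P has length 2·area/|RQ| ≈ 7.4643.

h_P ≈ 7.46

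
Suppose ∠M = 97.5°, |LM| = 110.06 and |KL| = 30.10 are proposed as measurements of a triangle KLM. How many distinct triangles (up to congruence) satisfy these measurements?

|LM|·sin M = 110.06·sin(97.5°) ≈ 109.1.
Since ∠M is not acute, a triangle exists only if |KL| > |LM|; here |KL| ≤ |LM|, so there is no triangle.

0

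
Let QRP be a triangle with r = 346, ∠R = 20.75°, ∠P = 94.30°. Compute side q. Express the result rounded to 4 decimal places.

The third angle is ∠Q = 180° − ∠R − ∠P = 64.95°.
Law of sines: q = r·sin Q/sin R ≈ 884.74.

884.7381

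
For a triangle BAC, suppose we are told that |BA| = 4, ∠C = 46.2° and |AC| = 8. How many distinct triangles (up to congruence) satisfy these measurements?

0

|AC|·sin C = 8·sin(46.2°) ≈ 5.774.
Since |BA| = 4 < 5.774 = |AC| sin C, no triangle exists.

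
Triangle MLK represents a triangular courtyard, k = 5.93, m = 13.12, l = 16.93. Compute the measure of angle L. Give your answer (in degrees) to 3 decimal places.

∠L ≈ 120.650°

By the law of cosines, cos L = (k² + m² − l²) / (2·k·m) ≈ -0.50979, so ∠L ≈ 120.65°.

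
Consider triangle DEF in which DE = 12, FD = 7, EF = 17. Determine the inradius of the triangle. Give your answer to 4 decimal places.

1.9149

Semiperimeter s = (17 + 7 + 12)/2 = 18.
Heron's formula: area = √(18·1·11·6) ≈ 34.467.
Inradius = area/s = 34.467/18 ≈ 1.9149.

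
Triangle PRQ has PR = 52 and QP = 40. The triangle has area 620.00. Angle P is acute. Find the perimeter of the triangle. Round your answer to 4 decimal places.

perimeter ≈ 123.0493

From area = ½·QP·PR·sin P, we get sin P = 2·area/(QP·PR) ≈ 0.59615.
Taking the acute solution, ∠P ≈ 0.639 rad.
Law of cosines then gives RQ ≈ 31.049.
Perimeter = 31.049 + 40 + 52 = 123.05.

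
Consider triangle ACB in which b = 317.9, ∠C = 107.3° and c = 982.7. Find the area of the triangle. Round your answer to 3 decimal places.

Law of sines: sin B = b·sin C/c ≈ 0.30886.
Since c ≥ b, only the acute value applies: ∠B ≈ 17.99°.
Then ∠A = 180° − ∠C − ∠B ≈ 54.71°.
Law of sines gives a = c·sin A/sin C ≈ 840.12.
Area = ½·c·b·sin A ≈ 1.275e+05.

127495.556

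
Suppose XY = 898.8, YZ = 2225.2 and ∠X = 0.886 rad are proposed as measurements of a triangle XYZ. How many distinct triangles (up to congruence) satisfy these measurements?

1

XY·sin X = 898.8·sin(0.886 rad) ≈ 696.2.
Since YZ ≥ XY, exactly one triangle exists.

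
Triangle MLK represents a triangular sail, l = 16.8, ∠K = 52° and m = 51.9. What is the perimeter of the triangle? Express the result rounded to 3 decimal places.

perimeter ≈ 112.315

By the law of cosines, k² = m² + l² − 2·m·l·cos K = 1902.2, so k ≈ 43.615.
Semiperimeter s = (51.9+16.8+43.615)/2 = 56.157.
Perimeter = 51.9 + 16.8 + 43.615 = 112.31.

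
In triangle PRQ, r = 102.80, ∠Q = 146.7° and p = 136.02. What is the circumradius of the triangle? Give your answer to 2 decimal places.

208.56

By the law of cosines, q² = p² + r² − 2·p·r·cos Q = 52443, so q ≈ 229.
Area = ½·p·r·sin Q ≈ 3838.5.
Circumradius = q/(2 sin Q) ≈ 208.56.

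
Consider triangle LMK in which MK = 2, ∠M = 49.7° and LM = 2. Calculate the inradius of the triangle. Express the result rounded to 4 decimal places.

0.5370

By the law of cosines, KL² = LM² + MK² − 2·LM·MK·cos M = 2.8257, so KL ≈ 1.681.
Area = ½·LM·MK·sin M ≈ 1.5253.
Semiperimeter s = (2+1.681+2)/2 = 2.8405.
Inradius = area/s = 1.5253/2.8405 ≈ 0.537.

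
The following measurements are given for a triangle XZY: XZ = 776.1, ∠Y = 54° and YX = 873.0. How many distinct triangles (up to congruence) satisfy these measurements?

2

YX·sin Y = 873.0·sin(54°) ≈ 706.3.
Since YX sin Y < XZ < YX (706.3 < 776.1 < 873.0), two triangles exist.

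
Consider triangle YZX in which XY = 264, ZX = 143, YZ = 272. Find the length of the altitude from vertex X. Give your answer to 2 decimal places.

h_X ≈ 135.58

Semiperimeter s = (143 + 264 + 272)/2 = 339.5.
Heron's formula: area = √(339.5·196.5·75.5·67.5) ≈ 18439.
The altitude from X has length 2·area/YZ ≈ 135.58.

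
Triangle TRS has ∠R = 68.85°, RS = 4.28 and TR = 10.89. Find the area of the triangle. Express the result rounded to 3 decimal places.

area ≈ 21.735

Area = ½·TR·RS·sin R ≈ 21.735.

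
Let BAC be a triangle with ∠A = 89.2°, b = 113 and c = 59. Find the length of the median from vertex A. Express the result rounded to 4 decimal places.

By the law of cosines, a² = c² + b² − 2·c·b·cos A = 16064, so a ≈ 126.74.
Median from A: ½√(2·c² + 2·b² − a²) ≈ 64.102.

64.1018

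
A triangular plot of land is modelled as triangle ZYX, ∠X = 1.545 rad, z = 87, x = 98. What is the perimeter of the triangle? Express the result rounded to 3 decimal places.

Law of sines: sin Z = z·sin X/x ≈ 0.88746.
Since x ≥ z, only the acute value applies: ∠Z ≈ 1.092 rad.
Then ∠Y = π − ∠X − ∠Z ≈ 0.505 rad.
Law of sines gives y = x·sin Y/sin X ≈ 47.411.
Semiperimeter s = (87+47.411+98)/2 = 116.21.
Perimeter = 87 + 47.411 + 98 = 232.41.

232.411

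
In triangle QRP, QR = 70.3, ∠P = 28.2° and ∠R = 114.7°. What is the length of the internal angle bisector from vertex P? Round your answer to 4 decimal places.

The third angle is ∠Q = 180° − ∠R − ∠P = 37.10°.
Law of sines: RP = QR·sin Q/sin P ≈ 89.737.
Law of sines: PQ = QR·sin R/sin P ≈ 135.16.
The bisector from P has length 2·RP·PQ·cos(∠P/2)/(RP+PQ) ≈ 104.61.

104.6109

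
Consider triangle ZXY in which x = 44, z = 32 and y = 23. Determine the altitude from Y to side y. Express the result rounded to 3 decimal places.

30.898

Semiperimeter s = (32 + 44 + 23)/2 = 49.5.
Heron's formula: area = √(49.5·17.5·5.5·26.5) ≈ 355.33.
The altitude from Y has length 2·area/y ≈ 30.898.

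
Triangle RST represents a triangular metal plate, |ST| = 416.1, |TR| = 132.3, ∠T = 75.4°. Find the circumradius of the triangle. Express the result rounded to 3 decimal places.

By the law of cosines, |RS|² = |ST|² + |TR|² − 2·|ST|·|TR|·cos T = 1.6289e+05, so |RS| ≈ 403.6.
Area = ½·|ST|·|TR|·sin T ≈ 26636.
Circumradius = |RS|/(2 sin T) ≈ 208.53.

208.532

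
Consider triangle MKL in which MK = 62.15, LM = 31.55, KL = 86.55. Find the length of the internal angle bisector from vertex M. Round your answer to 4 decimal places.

By the law of cosines, cos M = (LM² + MK² − KL²) / (2·LM·MK) ≈ -0.67137, so ∠M ≈ 132.17°.
The bisector from M has length 2·LM·MK·cos(∠M/2)/(LM+MK) ≈ 16.966.

16.9657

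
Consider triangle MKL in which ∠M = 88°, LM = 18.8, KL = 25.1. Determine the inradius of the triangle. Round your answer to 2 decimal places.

r ≈ 5.31

Law of sines: sin K = LM·sin M/KL ≈ 0.74855.
Since KL ≥ LM, only the acute value applies: ∠K ≈ 48.46°.
Then ∠L = 180° − ∠M − ∠K ≈ 43.54°.
Law of sines gives MK = KL·sin L/sin M ≈ 17.299.
Area = ½·KL·LM·sin L ≈ 162.52.
Semiperimeter s = (25.1+18.8+17.299)/2 = 30.6.
Inradius = area/s = 162.52/30.6 ≈ 5.311.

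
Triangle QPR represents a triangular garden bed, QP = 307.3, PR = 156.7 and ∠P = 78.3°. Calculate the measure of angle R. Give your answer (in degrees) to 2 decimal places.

By the law of cosines, RQ² = QP² + PR² − 2·QP·PR·cos P = 99458, so RQ ≈ 315.37.
Law of cosines again: cos R = (PR² + RQ² − QP²)/(2·PR·RQ) ≈ 0.29928, so ∠R ≈ 72.59°.

∠R ≈ 72.59°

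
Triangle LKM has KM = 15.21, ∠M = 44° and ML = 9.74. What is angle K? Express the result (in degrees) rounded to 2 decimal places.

∠K ≈ 39.51°

By the law of cosines, LK² = KM² + ML² − 2·KM·ML·cos M = 113.08, so LK ≈ 10.634.
Law of cosines again: cos K = (LK² + KM² − ML²)/(2·LK·KM) ≈ 0.77147, so ∠K ≈ 39.51°.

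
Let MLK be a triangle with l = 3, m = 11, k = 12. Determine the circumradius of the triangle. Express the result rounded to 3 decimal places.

By the law of cosines, cos M = (l² + k² − m²) / (2·l·k) ≈ 0.44444, so ∠M ≈ 63.61°.
Circumradius = m/(2 sin M) ≈ 6.1397.

6.140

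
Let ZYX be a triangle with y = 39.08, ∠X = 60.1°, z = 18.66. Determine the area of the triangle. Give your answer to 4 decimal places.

316.0848

Area = ½·z·y·sin X ≈ 316.08.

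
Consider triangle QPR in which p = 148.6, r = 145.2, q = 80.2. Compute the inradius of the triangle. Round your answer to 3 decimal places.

Semiperimeter s = (80.2 + 148.6 + 145.2)/2 = 187.
Heron's formula: area = √(187·106.8·38.4·41.8) ≈ 5661.9.
Inradius = area/s = 5661.9/187 ≈ 30.277.

30.277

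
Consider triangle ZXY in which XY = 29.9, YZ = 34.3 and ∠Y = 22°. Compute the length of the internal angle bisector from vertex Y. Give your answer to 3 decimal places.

t_Y ≈ 31.362

By the law of cosines, ZX² = XY² + YZ² − 2·XY·YZ·cos Y = 168.72, so ZX ≈ 12.989.
The bisector from Y has length 2·XY·YZ·cos(∠Y/2)/(XY+YZ) ≈ 31.362.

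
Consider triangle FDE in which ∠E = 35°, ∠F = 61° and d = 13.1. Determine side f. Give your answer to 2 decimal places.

The third angle is ∠D = 180° − ∠E − ∠F = 84.00°.
Law of sines: f = d·sin F/sin D ≈ 11.521.

11.52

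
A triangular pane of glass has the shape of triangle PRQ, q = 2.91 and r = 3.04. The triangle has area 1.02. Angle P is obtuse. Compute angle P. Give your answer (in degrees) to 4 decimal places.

From area = ½·r·q·sin P, we get sin P = 2·area/(r·q) ≈ 0.23060.
Taking the obtuse solution, ∠P ≈ 166.67°.

∠P ≈ 166.6675°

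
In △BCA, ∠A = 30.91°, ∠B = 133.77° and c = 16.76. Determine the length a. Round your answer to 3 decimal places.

The third angle is ∠C = 180° − ∠A − ∠B = 15.32°.
Law of sines: a = c·sin A/sin C ≈ 32.586.

32.586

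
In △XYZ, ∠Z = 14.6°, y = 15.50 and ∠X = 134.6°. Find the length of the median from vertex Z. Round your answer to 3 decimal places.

The third angle is ∠Y = 180° − ∠Z − ∠X = 30.80°.
Law of sines: x = y·sin X/sin Y ≈ 21.554.
Law of sines: z = y·sin Z/sin Y ≈ 7.6304.
Median from Z: ½√(2·x² + 2·y² − z²) ≈ 18.381.

18.381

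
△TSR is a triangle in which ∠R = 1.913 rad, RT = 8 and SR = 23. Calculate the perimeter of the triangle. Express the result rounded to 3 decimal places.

By the law of cosines, TS² = SR² + RT² − 2·SR·RT·cos R = 716.49, so TS ≈ 26.767.
Semiperimeter s = (23+8+26.767)/2 = 28.884.
Perimeter = 23 + 8 + 26.767 = 57.767.

perimeter ≈ 57.767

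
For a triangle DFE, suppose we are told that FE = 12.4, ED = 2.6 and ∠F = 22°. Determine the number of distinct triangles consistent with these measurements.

FE·sin F = 12.4·sin(22°) ≈ 4.645.
Since ED = 2.6 < 4.645 = FE sin F, no triangle exists.

0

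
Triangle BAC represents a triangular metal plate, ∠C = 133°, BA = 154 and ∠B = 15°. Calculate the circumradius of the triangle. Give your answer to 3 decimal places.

The third angle is ∠A = 180° − ∠C − ∠B = 32.00°.
Law of sines: AC = BA·sin B/sin C ≈ 54.499.
Law of sines: CB = BA·sin A/sin C ≈ 111.58.
Circumradius = BA/(2 sin C) ≈ 105.28.

R ≈ 105.284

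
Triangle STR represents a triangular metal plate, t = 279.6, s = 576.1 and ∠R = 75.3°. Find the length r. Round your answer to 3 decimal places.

572.990

By the law of cosines, r² = s² + t² − 2·s·t·cos R = 3.2832e+05, so r ≈ 572.99.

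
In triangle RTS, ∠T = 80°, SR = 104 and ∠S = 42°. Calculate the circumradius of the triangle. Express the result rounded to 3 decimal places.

52.802

The third angle is ∠R = 180° − ∠T − ∠S = 58.00°.
Law of sines: TS = SR·sin R/sin T ≈ 89.558.
Law of sines: RT = SR·sin S/sin T ≈ 70.663.
Circumradius = SR/(2 sin T) ≈ 52.802.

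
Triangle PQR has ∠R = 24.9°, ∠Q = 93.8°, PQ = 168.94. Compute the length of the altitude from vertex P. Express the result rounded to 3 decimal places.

The third angle is ∠P = 180° − ∠Q − ∠R = 61.30°.
Law of sines: QR = PQ·sin P/sin R ≈ 351.95.
Law of sines: RP = PQ·sin Q/sin R ≈ 400.37.
Area = ½·PQ·QR·sin Q ≈ 29664.
The altitude from P has length 2·area/QR ≈ 168.57.

168.569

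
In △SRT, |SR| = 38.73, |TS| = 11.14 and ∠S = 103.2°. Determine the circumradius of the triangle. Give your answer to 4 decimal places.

21.9166

By the law of cosines, |RT|² = |TS|² + |SR|² − 2·|TS|·|SR|·cos S = 1821.2, so |RT| ≈ 42.675.
Area = ½·|TS|·|SR|·sin S ≈ 210.03.
Circumradius = |RT|/(2 sin S) ≈ 21.917.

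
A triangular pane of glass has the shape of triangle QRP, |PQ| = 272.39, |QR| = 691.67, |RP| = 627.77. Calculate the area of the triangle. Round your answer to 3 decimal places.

85461.725

Semiperimeter s = (627.77 + 272.39 + 691.67)/2 = 795.91.
Heron's formula: area = √(795.91·168.14·523.52·104.25) ≈ 85462.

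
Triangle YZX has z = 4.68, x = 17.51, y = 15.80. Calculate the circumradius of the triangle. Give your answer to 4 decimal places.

By the law of cosines, cos Y = (z² + x² − y²) / (2·z·x) ≈ 0.48118, so ∠Y ≈ 61.24°.
Circumradius = y/(2 sin Y) ≈ 9.0119.

R ≈ 9.0119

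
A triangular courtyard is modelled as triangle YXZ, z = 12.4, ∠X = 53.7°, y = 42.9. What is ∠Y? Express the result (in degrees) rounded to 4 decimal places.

By the law of cosines, x² = z² + y² − 2·z·y·cos X = 1364.3, so x ≈ 36.937.
Law of cosines again: cos Y = (x² + z² − y²)/(2·x·z) ≈ -0.35188, so ∠Y ≈ 110.60°.

∠Y ≈ 110.6025°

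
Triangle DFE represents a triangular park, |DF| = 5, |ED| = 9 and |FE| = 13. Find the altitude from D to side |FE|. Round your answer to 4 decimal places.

h_D ≈ 2.4720

Semiperimeter s = (13 + 9 + 5)/2 = 13.5.
Heron's formula: area = √(13.5·0.5·4.5·8.5) ≈ 16.068.
The altitude from D has length 2·area/|FE| ≈ 2.472.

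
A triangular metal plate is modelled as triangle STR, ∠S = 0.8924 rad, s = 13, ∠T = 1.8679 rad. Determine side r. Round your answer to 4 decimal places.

6.2133

The third angle is ∠R = π − ∠S − ∠T = 0.3813 rad.
Law of sines: r = s·sin R/sin S ≈ 6.2133.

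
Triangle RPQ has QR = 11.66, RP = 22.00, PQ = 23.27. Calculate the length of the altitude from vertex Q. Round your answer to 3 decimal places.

h_Q ≈ 11.523

Semiperimeter s = (23.27 + 11.66 + 22)/2 = 28.465.
Heron's formula: area = √(28.465·5.195·16.805·6.465) ≈ 126.75.
The altitude from Q has length 2·area/RP ≈ 11.523.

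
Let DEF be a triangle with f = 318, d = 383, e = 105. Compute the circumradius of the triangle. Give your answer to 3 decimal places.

223.754

By the law of cosines, cos D = (e² + f² − d²) / (2·e·f) ≈ -0.51722, so ∠D ≈ 121.15°.
Circumradius = d/(2 sin D) ≈ 223.75.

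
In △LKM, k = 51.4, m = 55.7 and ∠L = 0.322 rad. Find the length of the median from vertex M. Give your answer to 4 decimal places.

m_M ≈ 26.4905

By the law of cosines, l² = k² + m² − 2·k·m·cos L = 312.78, so l ≈ 17.686.
Median from M: ½√(2·l² + 2·k² − m²) ≈ 26.491.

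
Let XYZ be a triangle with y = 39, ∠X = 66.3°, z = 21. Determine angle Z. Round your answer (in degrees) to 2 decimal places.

32.18

By the law of cosines, x² = y² + z² − 2·y·z·cos X = 1303.6, so x ≈ 36.106.
Law of cosines again: cos Z = (x² + y² − z²)/(2·x·y) ≈ 0.84638, so ∠Z ≈ 32.18°.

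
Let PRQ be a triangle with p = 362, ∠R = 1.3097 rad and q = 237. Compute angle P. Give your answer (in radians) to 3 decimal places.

By the law of cosines, r² = q² + p² − 2·q·p·cos R = 1.4292e+05, so r ≈ 378.05.
Law of cosines again: cos P = (r² + q² − p²)/(2·r·q) ≈ 0.37972, so ∠P ≈ 1.1813 rad.

∠P ≈ 1.181 rad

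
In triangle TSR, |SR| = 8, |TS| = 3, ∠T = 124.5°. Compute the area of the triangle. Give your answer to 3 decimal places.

area ≈ 7.305

Law of sines: sin R = |TS|·sin T/|SR| ≈ 0.30905.
Since |SR| ≥ |TS|, only the acute value applies: ∠R ≈ 18.00°.
Then ∠S = 180° − ∠T − ∠R ≈ 37.50°.
Law of sines gives |RT| = |SR|·sin S/sin T ≈ 5.9092.
Area = ½·|SR|·|TS|·sin S ≈ 7.3048.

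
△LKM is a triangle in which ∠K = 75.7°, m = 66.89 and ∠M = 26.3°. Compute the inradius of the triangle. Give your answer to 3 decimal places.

The third angle is ∠L = 180° − ∠K − ∠M = 78.00°.
Law of sines: l = m·sin L/sin M ≈ 147.67.
Law of sines: k = m·sin K/sin M ≈ 146.29.
Area = ½·m·l·sin K ≈ 4785.8.
Semiperimeter s = (147.67+146.29+66.89)/2 = 180.43.
Inradius = area/s = 4785.8/180.43 ≈ 26.525.

26.525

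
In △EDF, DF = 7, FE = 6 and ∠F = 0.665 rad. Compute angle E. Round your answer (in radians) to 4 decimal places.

By the law of cosines, ED² = DF² + FE² − 2·DF·FE·cos F = 18.899, so ED ≈ 4.3473.
Law of cosines again: cos E = (FE² + ED² − DF²)/(2·FE·ED) ≈ 0.11308, so ∠E ≈ 1.457 rad.

∠E ≈ 1.4575 rad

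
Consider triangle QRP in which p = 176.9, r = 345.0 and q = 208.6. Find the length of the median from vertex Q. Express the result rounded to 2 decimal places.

Median from Q: ½√(2·r² + 2·p² − q²) ≈ 253.54.

m_Q ≈ 253.54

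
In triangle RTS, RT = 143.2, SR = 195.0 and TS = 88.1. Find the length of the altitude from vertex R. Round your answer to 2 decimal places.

Semiperimeter s = (88.1 + 195 + 143.2)/2 = 213.15.
Heron's formula: area = √(213.15·125.05·18.15·69.95) ≈ 5817.2.
The altitude from R has length 2·area/TS ≈ 132.06.

132.06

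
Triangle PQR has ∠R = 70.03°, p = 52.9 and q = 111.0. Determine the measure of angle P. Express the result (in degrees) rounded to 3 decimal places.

28.147

By the law of cosines, r² = p² + q² − 2·p·q·cos R = 11109, so r ≈ 105.4.
Law of cosines again: cos P = (q² + r² − p²)/(2·q·r) ≈ 0.88174, so ∠P ≈ 28.15°.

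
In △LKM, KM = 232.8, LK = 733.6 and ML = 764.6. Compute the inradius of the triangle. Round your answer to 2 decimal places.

Semiperimeter s = (232.8 + 764.6 + 733.6)/2 = 865.5.
Heron's formula: area = √(865.5·632.7·100.9·131.9) ≈ 85369.
Inradius = area/s = 85369/865.5 ≈ 98.636.

r ≈ 98.64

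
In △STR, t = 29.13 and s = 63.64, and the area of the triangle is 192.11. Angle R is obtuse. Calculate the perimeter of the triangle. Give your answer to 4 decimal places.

From area = ½·s·t·sin R, we get sin R = 2·area/(s·t) ≈ 0.20726.
Taking the obtuse solution, ∠R ≈ 168.04°.
Law of cosines then gives r ≈ 92.335.
Perimeter = 63.64 + 29.13 + 92.335 = 185.11.

perimeter ≈ 185.1051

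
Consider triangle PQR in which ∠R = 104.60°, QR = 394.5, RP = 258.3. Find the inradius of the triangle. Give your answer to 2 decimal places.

r ≈ 83.85

By the law of cosines, PQ² = QR² + RP² − 2·QR·RP·cos R = 2.7372e+05, so PQ ≈ 523.18.
Area = ½·QR·RP·sin R ≈ 49304.
Semiperimeter s = (394.5+258.3+523.18)/2 = 587.99.
Inradius = area/s = 49304/587.99 ≈ 83.852.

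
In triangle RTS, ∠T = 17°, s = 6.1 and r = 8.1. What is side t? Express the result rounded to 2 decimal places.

By the law of cosines, t² = s² + r² − 2·s·r·cos T = 8.318, so t ≈ 2.8841.

2.88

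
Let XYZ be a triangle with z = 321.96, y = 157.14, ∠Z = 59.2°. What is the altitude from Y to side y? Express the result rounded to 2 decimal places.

h_Y ≈ 320.19

Law of sines: sin Y = y·sin Z/z ≈ 0.41924.
Since z ≥ y, only the acute value applies: ∠Y ≈ 24.79°.
Then ∠X = 180° − ∠Z − ∠Y ≈ 96.01°.
Law of sines gives x = z·sin X/sin Z ≈ 372.76.
Area = ½·z·y·sin X ≈ 25157.
The altitude from Y has length 2·area/y ≈ 320.19.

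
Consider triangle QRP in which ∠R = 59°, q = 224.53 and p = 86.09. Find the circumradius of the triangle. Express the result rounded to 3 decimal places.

113.581

By the law of cosines, r² = p² + q² − 2·p·q·cos R = 37914, so r ≈ 194.72.
Area = ½·p·q·sin R ≈ 8284.4.
Circumradius = r/(2 sin R) ≈ 113.58.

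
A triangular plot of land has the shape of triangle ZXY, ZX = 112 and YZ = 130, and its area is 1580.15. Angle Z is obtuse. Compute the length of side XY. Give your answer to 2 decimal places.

240.56

From area = ½·YZ·ZX·sin Z, we get sin Z = 2·area/(YZ·ZX) ≈ 0.21705.
Taking the obtuse solution, ∠Z ≈ 167.46°.
Law of cosines then gives XY ≈ 240.56.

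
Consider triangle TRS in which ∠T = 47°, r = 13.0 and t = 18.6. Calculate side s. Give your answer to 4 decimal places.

Law of sines: sin R = r·sin T/t ≈ 0.51116.
Since t ≥ r, only the acute value applies: ∠R ≈ 30.74°.
Then ∠S = 180° − ∠T − ∠R ≈ 102.26°.
Law of sines gives s = t·sin S/sin T ≈ 24.852.

24.8524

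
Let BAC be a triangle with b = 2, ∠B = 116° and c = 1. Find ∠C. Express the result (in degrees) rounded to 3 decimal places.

Law of sines: sin C = c·sin B/b ≈ 0.44940.
Since b ≥ c, only the acute value applies: ∠C ≈ 26.71°.
Then ∠A = 180° − ∠B − ∠C ≈ 37.29°.

∠C ≈ 26.705°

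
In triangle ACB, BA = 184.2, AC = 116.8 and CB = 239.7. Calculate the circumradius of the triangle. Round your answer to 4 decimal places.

By the law of cosines, cos A = (BA² + AC² − CB²) / (2·BA·AC) ≈ -0.22971, so ∠A ≈ 1.8026 rad.
Circumradius = CB/(2 sin A) ≈ 123.14.

R ≈ 123.1429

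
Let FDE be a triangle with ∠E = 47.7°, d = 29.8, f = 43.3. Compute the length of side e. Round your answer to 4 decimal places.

32.0328

By the law of cosines, e² = f² + d² − 2·f·d·cos E = 1026.1, so e ≈ 32.033.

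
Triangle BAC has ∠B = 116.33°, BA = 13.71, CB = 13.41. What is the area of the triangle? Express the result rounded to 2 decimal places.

Area = ½·CB·BA·sin B ≈ 82.389.

82.39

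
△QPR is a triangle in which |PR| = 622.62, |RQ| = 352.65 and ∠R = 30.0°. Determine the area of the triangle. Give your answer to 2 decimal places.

Area = ½·|PR|·|RQ|·sin R ≈ 54892.

54891.74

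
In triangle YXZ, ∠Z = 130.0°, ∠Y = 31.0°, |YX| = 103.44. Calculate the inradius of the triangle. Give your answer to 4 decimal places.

The third angle is ∠X = 180° − ∠Z − ∠Y = 19.00°.
Law of sines: |XZ| = |YX|·sin Y/sin Z ≈ 69.546.
Law of sines: |ZY| = |YX|·sin X/sin Z ≈ 43.962.
Area = ½·|YX|·|XZ|·sin X ≈ 1171.
Semiperimeter s = (69.546+43.962+103.44)/2 = 108.47.
Inradius = area/s = 1171/108.47 ≈ 10.796.

r ≈ 10.7956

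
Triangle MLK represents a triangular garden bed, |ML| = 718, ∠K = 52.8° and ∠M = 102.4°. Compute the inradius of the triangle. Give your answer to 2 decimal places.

r ≈ 134.15

The third angle is ∠L = 180° − ∠K − ∠M = 24.80°.
Law of sines: |LK| = |ML|·sin M/sin K ≈ 880.38.
Law of sines: |KM| = |ML|·sin L/sin K ≈ 378.1.
Area = ½·|ML|·|LK|·sin L ≈ 1.3257e+05.
Semiperimeter s = (880.38+378.1+718)/2 = 988.24.
Inradius = area/s = 1.3257e+05/988.24 ≈ 134.15.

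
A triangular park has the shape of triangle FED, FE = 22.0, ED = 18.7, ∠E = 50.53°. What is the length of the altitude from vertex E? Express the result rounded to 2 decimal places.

h_E ≈ 18.02

By the law of cosines, DF² = FE² + ED² − 2·FE·ED·cos E = 310.66, so DF ≈ 17.625.
Area = ½·FE·ED·sin E ≈ 158.79.
The altitude from E has length 2·area/DF ≈ 18.018.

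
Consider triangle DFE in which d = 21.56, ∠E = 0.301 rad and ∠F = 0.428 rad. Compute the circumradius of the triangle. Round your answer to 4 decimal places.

16.1832

The third angle is ∠D = π − ∠F − ∠E = 2.413 rad.
Law of sines: f = d·sin F/sin D ≈ 13.434.
Law of sines: e = d·sin E/sin D ≈ 9.5958.
Circumradius = d/(2 sin D) ≈ 16.183.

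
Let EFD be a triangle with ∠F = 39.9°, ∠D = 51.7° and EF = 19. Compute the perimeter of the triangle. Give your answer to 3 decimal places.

The third angle is ∠E = 180° − ∠F − ∠D = 88.40°.
Law of sines: FD = EF·sin E/sin D ≈ 24.201.
Law of sines: DE = EF·sin F/sin D ≈ 15.53.
Semiperimeter s = (24.201+15.53+19)/2 = 29.366.
Perimeter = 24.201 + 15.53 + 19 = 58.731.

58.731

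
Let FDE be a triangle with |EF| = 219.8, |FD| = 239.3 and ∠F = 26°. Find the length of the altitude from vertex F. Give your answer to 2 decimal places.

By the law of cosines, |DE|² = |EF|² + |FD|² − 2·|EF|·|FD|·cos F = 11027, so |DE| ≈ 105.01.
Area = ½·|EF|·|FD|·sin F ≈ 11529.
The altitude from F has length 2·area/|DE| ≈ 219.58.

219.58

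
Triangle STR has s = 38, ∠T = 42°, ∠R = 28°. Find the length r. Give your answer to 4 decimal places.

18.9848

The third angle is ∠S = 180° − ∠T − ∠R = 110.00°.
Law of sines: r = s·sin R/sin S ≈ 18.985.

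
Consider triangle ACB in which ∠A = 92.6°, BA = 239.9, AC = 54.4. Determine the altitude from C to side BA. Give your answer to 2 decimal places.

By the law of cosines, CB² = BA² + AC² − 2·BA·AC·cos A = 61695, so CB ≈ 248.39.
Area = ½·BA·AC·sin A ≈ 6518.6.
The altitude from C has length 2·area/BA ≈ 54.344.

54.34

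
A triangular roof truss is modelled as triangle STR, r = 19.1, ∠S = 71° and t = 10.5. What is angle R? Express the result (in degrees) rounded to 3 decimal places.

∠R ≈ 76.662°

By the law of cosines, s² = t² + r² − 2·t·r·cos S = 344.47, so s ≈ 18.56.
Law of cosines again: cos R = (s² + t² − r²)/(2·s·t) ≈ 0.23069, so ∠R ≈ 76.66°.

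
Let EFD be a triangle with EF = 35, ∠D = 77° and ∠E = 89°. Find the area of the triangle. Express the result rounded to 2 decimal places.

area ≈ 152.05

The third angle is ∠F = 180° − ∠D − ∠E = 14.00°.
Law of sines: FD = EF·sin E/sin D ≈ 35.915.
Law of sines: DE = EF·sin F/sin D ≈ 8.69.
Area = ½·EF·FD·sin F ≈ 152.05.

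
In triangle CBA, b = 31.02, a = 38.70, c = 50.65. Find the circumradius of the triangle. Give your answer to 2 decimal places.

By the law of cosines, cos C = (b² + a² − c²) / (2·b·a) ≈ -0.04394, so ∠C ≈ 92.52°.
Circumradius = c/(2 sin C) ≈ 25.349.

R ≈ 25.35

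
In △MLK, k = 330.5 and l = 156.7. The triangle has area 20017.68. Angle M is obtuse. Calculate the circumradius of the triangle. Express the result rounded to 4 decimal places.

From area = ½·l·k·sin M, we get sin M = 2·area/(l·k) ≈ 0.77304.
Taking the obtuse solution, ∠M ≈ 129.37°.
Law of cosines then gives m ≈ 446.64.
Circumradius = m/(2 sin M) ≈ 288.89.

288.8871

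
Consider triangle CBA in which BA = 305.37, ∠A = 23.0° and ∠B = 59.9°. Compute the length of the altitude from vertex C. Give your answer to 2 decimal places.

104.03

The third angle is ∠C = 180° − ∠B − ∠A = 97.10°.
Law of sines: AC = BA·sin B/sin C ≈ 266.23.
Law of sines: CB = BA·sin A/sin C ≈ 120.24.
Area = ½·BA·AC·sin A ≈ 15883.
The altitude from C has length 2·area/BA ≈ 104.03.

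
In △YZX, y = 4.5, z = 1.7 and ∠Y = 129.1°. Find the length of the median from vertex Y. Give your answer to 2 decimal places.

m_Y ≈ 1.26

Law of sines: sin Z = z·sin Y/y ≈ 0.29317.
Since y ≥ z, only the acute value applies: ∠Z ≈ 17.05°.
Then ∠X = 180° − ∠Y − ∠Z ≈ 33.85°.
Law of sines gives x = y·sin X/sin Y ≈ 3.2301.
Median from Y: ½√(2·z² + 2·x² − y²) ≈ 1.2646.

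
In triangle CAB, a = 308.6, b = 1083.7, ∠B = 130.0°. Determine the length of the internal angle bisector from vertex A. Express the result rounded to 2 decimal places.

952.71

Law of sines: sin A = a·sin B/b ≈ 0.21814.
Since b ≥ a, only the acute value applies: ∠A ≈ 12.60°.
Then ∠C = 180° − ∠B − ∠A ≈ 37.40°.
Law of sines gives c = b·sin C/sin B ≈ 859.24.
The bisector from A has length 2·b·c·cos(∠A/2)/(b+c) ≈ 952.71.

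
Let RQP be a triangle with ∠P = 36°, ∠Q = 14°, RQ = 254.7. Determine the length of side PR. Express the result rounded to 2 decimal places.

104.83

The third angle is ∠R = 180° − ∠Q − ∠P = 130.00°.
Law of sines: PR = RQ·sin Q/sin P ≈ 104.83.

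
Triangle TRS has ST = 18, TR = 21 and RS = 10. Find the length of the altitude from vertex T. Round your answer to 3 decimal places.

Semiperimeter s = (10 + 18 + 21)/2 = 24.5.
Heron's formula: area = √(24.5·14.5·6.5·3.5) ≈ 89.9.
The altitude from T has length 2·area/RS ≈ 17.98.

h_T ≈ 17.980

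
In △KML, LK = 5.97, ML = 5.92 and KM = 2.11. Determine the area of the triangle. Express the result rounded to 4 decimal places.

area ≈ 6.1707

Semiperimeter s = (5.92 + 5.97 + 2.11)/2 = 7.
Heron's formula: area = √(7·1.08·1.03·4.89) ≈ 6.1707.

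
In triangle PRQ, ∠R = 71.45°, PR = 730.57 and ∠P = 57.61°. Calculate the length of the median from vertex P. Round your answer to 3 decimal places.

m_P ≈ 711.957

The third angle is ∠Q = 180° − ∠P − ∠R = 50.94°.
Law of sines: RQ = PR·sin P/sin Q ≈ 794.49.
Law of sines: QP = PR·sin R/sin Q ≈ 891.98.
Median from P: ½√(2·QP² + 2·PR² − RQ²) ≈ 711.96.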